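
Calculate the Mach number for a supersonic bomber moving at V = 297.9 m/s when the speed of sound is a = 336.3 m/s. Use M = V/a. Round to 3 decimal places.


Step 1: M = V / a = 297.9 / 336.3
Step 2: M = 0.886

0.886


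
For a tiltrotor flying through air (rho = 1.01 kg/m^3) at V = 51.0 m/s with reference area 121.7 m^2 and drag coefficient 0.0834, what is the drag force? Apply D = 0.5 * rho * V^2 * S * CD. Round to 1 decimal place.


Step 1: Dynamic pressure q = 0.5 * 1.01 * 51.0^2 = 1313.505 Pa
Step 2: Drag D = q * S * CD = 1313.505 * 121.7 * 0.0834
Step 3: D = 13331.8 N

13331.8


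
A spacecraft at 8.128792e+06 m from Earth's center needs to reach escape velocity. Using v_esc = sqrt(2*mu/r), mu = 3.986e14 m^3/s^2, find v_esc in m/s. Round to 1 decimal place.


Step 1: 2*mu/r = 2 * 3.986e14 / 8.128792e+06 = 98071152.5157
Step 2: v_esc = sqrt(98071152.5157) = 9903.1 m/s

9903.1


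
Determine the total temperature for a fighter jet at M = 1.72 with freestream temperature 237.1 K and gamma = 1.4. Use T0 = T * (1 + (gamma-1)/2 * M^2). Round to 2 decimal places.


Step 1: (gamma-1)/2 = 0.2
Step 2: M^2 = 2.9584
Step 3: 1 + 0.2 * 2.9584 = 1.59168
Step 4: T0 = 237.1 * 1.59168 = 377.39 K

377.39


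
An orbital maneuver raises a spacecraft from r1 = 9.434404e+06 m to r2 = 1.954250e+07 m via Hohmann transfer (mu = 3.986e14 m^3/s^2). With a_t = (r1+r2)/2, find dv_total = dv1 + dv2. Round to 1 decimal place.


Step 1: Transfer semi-major axis a_t = (9.434404e+06 + 1.954250e+07) / 2 = 1.448845e+07 m
Step 2: v1 (circular at r1) = sqrt(mu/r1) = 6499.97 m/s
Step 3: v_t1 = sqrt(mu*(2/r1 - 1/a_t)) = 7549.02 m/s
Step 4: dv1 = |7549.02 - 6499.97| = 1049.05 m/s
Step 5: v2 (circular at r2) = 4516.26 m/s, v_t2 = 3644.39 m/s
Step 6: dv2 = |4516.26 - 3644.39| = 871.87 m/s
Step 7: Total delta-v = 1049.05 + 871.87 = 1920.9 m/s

1920.9


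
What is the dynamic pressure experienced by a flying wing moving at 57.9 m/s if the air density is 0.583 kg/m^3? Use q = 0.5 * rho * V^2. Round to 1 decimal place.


Step 1: V^2 = 57.9^2 = 3352.41
Step 2: q = 0.5 * 0.583 * 3352.41
Step 3: q = 977.2 Pa

977.2


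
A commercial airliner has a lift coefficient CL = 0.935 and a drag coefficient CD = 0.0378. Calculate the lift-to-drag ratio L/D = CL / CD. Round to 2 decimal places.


Step 1: L/D = CL / CD = 0.935 / 0.0378
Step 2: L/D = 24.74

24.74


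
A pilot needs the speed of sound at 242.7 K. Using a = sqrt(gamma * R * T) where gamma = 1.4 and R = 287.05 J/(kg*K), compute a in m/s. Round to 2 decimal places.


Step 1: gamma * R * T = 1.4 * 287.05 * 242.7 = 97533.849
Step 2: a = sqrt(97533.849) = 312.30 m/s

312.30


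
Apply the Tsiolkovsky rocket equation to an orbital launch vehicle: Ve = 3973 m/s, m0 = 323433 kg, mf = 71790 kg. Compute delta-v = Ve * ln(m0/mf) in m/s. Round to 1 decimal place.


Step 1: Mass ratio m0/mf = 323433 / 71790 = 4.505265
Step 2: ln(4.505265) = 1.505247
Step 3: delta-v = 3973 * 1.505247 = 5980.3 m/s

5980.3


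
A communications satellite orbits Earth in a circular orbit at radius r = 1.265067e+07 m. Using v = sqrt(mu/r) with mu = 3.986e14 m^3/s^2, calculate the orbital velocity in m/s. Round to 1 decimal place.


Step 1: mu / r = 3.986e14 / 1.265067e+07 = 31508212.6085
Step 2: v = sqrt(31508212.6085) = 5613.2 m/s

5613.2


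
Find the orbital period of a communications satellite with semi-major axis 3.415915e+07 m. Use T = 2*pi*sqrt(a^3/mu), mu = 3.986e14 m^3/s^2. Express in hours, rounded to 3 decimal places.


Step 1: a^3 / mu = 3.985852e+22 / 3.986e14 = 9.999629e+07
Step 2: sqrt(9.999629e+07) = 9999.8143 s
Step 3: T = 2*pi * 9999.8143 = 62830.69 s
Step 4: T in hours = 62830.69 / 3600 = 17.453 hours

17.453


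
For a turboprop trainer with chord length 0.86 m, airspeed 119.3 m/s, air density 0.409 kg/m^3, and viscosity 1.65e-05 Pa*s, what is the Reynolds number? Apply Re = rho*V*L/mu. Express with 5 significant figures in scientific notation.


Step 1: Numerator = rho * V * L = 0.409 * 119.3 * 0.86 = 41.962582
Step 2: Re = 41.962582 / 1.65e-05
Step 3: Re = 2.5432e+06

2.5432e+06


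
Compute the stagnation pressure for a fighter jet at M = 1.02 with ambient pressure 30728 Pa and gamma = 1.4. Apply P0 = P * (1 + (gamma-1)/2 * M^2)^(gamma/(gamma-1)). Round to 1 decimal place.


Step 1: (gamma-1)/2 * M^2 = 0.2 * 1.0404 = 0.20808
Step 2: 1 + 0.20808 = 1.20808
Step 3: Exponent gamma/(gamma-1) = 3.5
Step 4: P0 = 30728 * 1.20808^3.5 = 59548.3 Pa

59548.3


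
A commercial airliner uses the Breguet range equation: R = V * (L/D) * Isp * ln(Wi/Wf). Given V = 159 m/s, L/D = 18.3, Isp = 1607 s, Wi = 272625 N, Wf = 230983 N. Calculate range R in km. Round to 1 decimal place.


Step 1: Coefficient = V * (L/D) * Isp = 159 * 18.3 * 1607 = 4675887.9 m
Step 2: Wi/Wf = 272625 / 230983 = 1.180282
Step 3: ln(1.180282) = 0.165753
Step 4: R = 4675887.9 * 0.165753 = 775043.0 m = 775.0 km

775.0


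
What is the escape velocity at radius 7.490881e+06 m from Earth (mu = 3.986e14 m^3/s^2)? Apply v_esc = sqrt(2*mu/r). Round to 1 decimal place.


Step 1: 2*mu/r = 2 * 3.986e14 / 7.490881e+06 = 106422729.1823
Step 2: v_esc = sqrt(106422729.1823) = 10316.1 m/s

10316.1


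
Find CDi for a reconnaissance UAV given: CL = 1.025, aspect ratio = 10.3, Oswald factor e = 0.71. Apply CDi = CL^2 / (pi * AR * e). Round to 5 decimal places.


Step 1: CL^2 = 1.025^2 = 1.050625
Step 2: pi * AR * e = 3.14159 * 10.3 * 0.71 = 22.974467
Step 3: CDi = 1.050625 / 22.974467 = 0.04573

0.04573


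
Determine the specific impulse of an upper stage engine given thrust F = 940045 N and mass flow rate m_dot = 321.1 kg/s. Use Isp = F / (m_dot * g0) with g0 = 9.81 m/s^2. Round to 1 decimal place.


Step 1: m_dot * g0 = 321.1 * 9.81 = 3149.99
Step 2: Isp = 940045 / 3149.99 = 298.4 s

298.4


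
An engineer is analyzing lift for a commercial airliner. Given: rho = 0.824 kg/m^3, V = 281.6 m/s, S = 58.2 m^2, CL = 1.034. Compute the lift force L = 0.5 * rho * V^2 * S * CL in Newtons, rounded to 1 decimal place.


Step 1: Calculate dynamic pressure q = 0.5 * 0.824 * 281.6^2 = 0.5 * 0.824 * 79298.56 = 32671.0067 Pa
Step 2: Multiply by wing area and lift coefficient: L = 32671.0067 * 58.2 * 1.034
Step 3: L = 1901452.5911 * 1.034 = 1966102.0 N

1966102.0


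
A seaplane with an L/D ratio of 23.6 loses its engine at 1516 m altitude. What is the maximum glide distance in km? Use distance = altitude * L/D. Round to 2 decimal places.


Step 1: Glide distance = altitude * L/D = 1516 * 23.6 = 35777.6 m
Step 2: Convert to km: 35777.6 / 1000 = 35.78 km

35.78


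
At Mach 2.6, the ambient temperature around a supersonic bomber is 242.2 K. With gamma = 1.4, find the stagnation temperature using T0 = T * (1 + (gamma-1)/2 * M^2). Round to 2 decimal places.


Step 1: (gamma-1)/2 = 0.2
Step 2: M^2 = 6.76
Step 3: 1 + 0.2 * 6.76 = 2.352
Step 4: T0 = 242.2 * 2.352 = 569.65 K

569.65


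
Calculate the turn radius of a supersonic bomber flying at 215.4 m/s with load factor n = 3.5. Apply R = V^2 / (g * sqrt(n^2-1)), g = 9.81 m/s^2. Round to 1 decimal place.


Step 1: V^2 = 215.4^2 = 46397.16
Step 2: n^2 - 1 = 3.5^2 - 1 = 11.25
Step 3: sqrt(11.25) = 3.354102
Step 4: R = 46397.16 / (9.81 * 3.354102) = 1410.1 m

1410.1


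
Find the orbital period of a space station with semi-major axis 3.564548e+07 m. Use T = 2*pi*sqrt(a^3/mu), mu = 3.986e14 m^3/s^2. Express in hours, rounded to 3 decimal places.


Step 1: a^3 / mu = 4.529116e+22 / 3.986e14 = 1.136256e+08
Step 2: sqrt(1.136256e+08) = 10659.5299 s
Step 3: T = 2*pi * 10659.5299 = 66975.8 s
Step 4: T in hours = 66975.8 / 3600 = 18.604 hours

18.604


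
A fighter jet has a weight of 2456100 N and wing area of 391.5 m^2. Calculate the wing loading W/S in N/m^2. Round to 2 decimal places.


Step 1: Wing loading = W / S = 2456100 / 391.5
Step 2: Wing loading = 6273.56 N/m^2

6273.56


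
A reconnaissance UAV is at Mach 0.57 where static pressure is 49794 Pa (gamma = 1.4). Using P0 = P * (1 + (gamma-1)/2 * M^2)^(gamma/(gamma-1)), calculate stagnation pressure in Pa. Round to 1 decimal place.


Step 1: (gamma-1)/2 * M^2 = 0.2 * 0.3249 = 0.06498
Step 2: 1 + 0.06498 = 1.06498
Step 3: Exponent gamma/(gamma-1) = 3.5
Step 4: P0 = 49794 * 1.06498^3.5 = 62068.6 Pa

62068.6


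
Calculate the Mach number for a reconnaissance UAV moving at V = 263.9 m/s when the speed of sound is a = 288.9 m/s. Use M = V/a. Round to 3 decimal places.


Step 1: M = V / a = 263.9 / 288.9
Step 2: M = 0.913

0.913


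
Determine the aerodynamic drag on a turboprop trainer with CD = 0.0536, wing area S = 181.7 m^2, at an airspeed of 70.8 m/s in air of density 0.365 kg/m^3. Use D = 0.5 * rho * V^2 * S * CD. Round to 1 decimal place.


Step 1: Dynamic pressure q = 0.5 * 0.365 * 70.8^2 = 914.8068 Pa
Step 2: Drag D = q * S * CD = 914.8068 * 181.7 * 0.0536
Step 3: D = 8909.4 N

8909.4


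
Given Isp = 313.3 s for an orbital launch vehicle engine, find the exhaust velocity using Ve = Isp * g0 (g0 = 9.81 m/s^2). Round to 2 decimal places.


Step 1: Ve = Isp * g0 = 313.3 * 9.81
Step 2: Ve = 3073.47 m/s

3073.47


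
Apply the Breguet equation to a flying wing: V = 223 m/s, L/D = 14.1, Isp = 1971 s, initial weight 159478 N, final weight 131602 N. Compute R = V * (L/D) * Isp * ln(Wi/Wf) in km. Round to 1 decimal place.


Step 1: Coefficient = V * (L/D) * Isp = 223 * 14.1 * 1971 = 6197415.3 m
Step 2: Wi/Wf = 159478 / 131602 = 1.21182
Step 3: ln(1.21182) = 0.192124
Step 4: R = 6197415.3 * 0.192124 = 1190670.8 m = 1190.7 km

1190.7


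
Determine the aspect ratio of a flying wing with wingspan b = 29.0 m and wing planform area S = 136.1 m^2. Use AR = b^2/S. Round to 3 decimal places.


Step 1: b^2 = 29.0^2 = 841.0
Step 2: AR = 841.0 / 136.1 = 6.179

6.179


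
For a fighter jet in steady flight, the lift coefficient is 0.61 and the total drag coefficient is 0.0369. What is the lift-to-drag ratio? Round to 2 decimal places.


Step 1: L/D = CL / CD = 0.61 / 0.0369
Step 2: L/D = 16.53

16.53


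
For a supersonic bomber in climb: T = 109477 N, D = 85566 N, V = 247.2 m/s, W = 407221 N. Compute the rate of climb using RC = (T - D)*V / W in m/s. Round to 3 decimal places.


Step 1: Excess thrust = T - D = 109477 - 85566 = 23911 N
Step 2: Excess power = 23911 * 247.2 = 5910799.2 W
Step 3: RC = 5910799.2 / 407221 = 14.515 m/s

14.515


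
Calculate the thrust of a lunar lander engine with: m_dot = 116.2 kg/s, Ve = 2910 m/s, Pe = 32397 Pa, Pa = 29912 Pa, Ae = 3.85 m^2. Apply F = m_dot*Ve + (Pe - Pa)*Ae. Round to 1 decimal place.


Step 1: Momentum thrust = m_dot * Ve = 116.2 * 2910 = 338142.0 N
Step 2: Pressure thrust = (Pe - Pa) * Ae = (32397 - 29912) * 3.85 = 9567.25 N
Step 3: Total thrust F = 338142.0 + 9567.25 = 347709.3 N

347709.3


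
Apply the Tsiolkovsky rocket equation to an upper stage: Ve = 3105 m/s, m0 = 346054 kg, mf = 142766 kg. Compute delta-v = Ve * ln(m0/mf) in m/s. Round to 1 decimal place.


Step 1: Mass ratio m0/mf = 346054 / 142766 = 2.423924
Step 2: ln(2.423924) = 0.885388
Step 3: delta-v = 3105 * 0.885388 = 2749.1 m/s

2749.1


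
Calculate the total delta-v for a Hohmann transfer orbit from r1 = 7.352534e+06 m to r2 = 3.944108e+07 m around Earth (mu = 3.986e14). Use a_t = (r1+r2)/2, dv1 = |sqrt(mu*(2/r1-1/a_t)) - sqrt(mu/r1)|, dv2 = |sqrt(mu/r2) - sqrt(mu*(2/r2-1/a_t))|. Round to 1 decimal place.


Step 1: Transfer semi-major axis a_t = (7.352534e+06 + 3.944108e+07) / 2 = 2.339681e+07 m
Step 2: v1 (circular at r1) = sqrt(mu/r1) = 7362.92 m/s
Step 3: v_t1 = sqrt(mu*(2/r1 - 1/a_t)) = 9559.74 m/s
Step 4: dv1 = |9559.74 - 7362.92| = 2196.82 m/s
Step 5: v2 (circular at r2) = 3179.03 m/s, v_t2 = 1782.11 m/s
Step 6: dv2 = |3179.03 - 1782.11| = 1396.92 m/s
Step 7: Total delta-v = 2196.82 + 1396.92 = 3593.7 m/s

3593.7


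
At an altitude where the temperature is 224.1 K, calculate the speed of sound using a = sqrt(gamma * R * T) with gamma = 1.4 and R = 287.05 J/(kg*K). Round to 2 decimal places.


Step 1: gamma * R * T = 1.4 * 287.05 * 224.1 = 90059.067
Step 2: a = sqrt(90059.067) = 300.10 m/s

300.10


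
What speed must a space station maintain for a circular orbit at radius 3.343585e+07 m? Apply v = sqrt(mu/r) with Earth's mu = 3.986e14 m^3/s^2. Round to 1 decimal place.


Step 1: mu / r = 3.986e14 / 3.343585e+07 = 11921335.9313
Step 2: v = sqrt(11921335.9313) = 3452.7 m/s

3452.7


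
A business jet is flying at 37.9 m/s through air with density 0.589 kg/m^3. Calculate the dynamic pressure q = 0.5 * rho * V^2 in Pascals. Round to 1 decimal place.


Step 1: V^2 = 37.9^2 = 1436.41
Step 2: q = 0.5 * 0.589 * 1436.41
Step 3: q = 423.0 Pa

423.0


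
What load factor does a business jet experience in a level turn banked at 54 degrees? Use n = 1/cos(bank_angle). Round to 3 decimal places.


Step 1: Convert 54 degrees to radians = 0.942478
Step 2: cos(54 deg) = 0.587785
Step 3: n = 1 / 0.587785 = 1.701

1.701


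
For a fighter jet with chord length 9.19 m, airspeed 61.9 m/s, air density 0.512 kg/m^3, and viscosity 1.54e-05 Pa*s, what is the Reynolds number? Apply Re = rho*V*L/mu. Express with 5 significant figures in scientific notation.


Step 1: Numerator = rho * V * L = 0.512 * 61.9 * 9.19 = 291.256832
Step 2: Re = 291.256832 / 1.54e-05
Step 3: Re = 1.8913e+07

1.8913e+07


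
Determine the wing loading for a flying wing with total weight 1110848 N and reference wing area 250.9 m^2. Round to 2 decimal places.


Step 1: Wing loading = W / S = 1110848 / 250.9
Step 2: Wing loading = 4427.45 N/m^2

4427.45


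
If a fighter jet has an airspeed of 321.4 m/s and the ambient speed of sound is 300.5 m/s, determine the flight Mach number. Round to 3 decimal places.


Step 1: M = V / a = 321.4 / 300.5
Step 2: M = 1.070

1.070


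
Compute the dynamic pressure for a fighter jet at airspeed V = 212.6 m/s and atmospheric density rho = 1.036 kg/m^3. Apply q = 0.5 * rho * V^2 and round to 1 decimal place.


Step 1: V^2 = 212.6^2 = 45198.76
Step 2: q = 0.5 * 1.036 * 45198.76
Step 3: q = 23413.0 Pa

23413.0


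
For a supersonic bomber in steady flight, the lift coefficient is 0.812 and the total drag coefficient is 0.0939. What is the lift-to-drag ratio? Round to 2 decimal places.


Step 1: L/D = CL / CD = 0.812 / 0.0939
Step 2: L/D = 8.65

8.65


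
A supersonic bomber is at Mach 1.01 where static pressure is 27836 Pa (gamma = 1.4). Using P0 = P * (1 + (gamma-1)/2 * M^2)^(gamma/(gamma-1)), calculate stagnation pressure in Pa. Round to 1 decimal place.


Step 1: (gamma-1)/2 * M^2 = 0.2 * 1.0201 = 0.20402
Step 2: 1 + 0.20402 = 1.20402
Step 3: Exponent gamma/(gamma-1) = 3.5
Step 4: P0 = 27836 * 1.20402^3.5 = 53312.0 Pa

53312.0


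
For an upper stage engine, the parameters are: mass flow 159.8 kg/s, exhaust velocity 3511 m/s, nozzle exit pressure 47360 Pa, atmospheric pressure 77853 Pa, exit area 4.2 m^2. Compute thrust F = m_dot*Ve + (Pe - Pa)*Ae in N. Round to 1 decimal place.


Step 1: Momentum thrust = m_dot * Ve = 159.8 * 3511 = 561057.8 N
Step 2: Pressure thrust = (Pe - Pa) * Ae = (47360 - 77853) * 4.2 = -128070.6 N
Step 3: Total thrust F = 561057.8 + -128070.6 = 432987.2 N

432987.2


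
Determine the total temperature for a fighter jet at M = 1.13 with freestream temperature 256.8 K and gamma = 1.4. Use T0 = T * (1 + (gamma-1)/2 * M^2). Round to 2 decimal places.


Step 1: (gamma-1)/2 = 0.2
Step 2: M^2 = 1.2769
Step 3: 1 + 0.2 * 1.2769 = 1.25538
Step 4: T0 = 256.8 * 1.25538 = 322.38 K

322.38


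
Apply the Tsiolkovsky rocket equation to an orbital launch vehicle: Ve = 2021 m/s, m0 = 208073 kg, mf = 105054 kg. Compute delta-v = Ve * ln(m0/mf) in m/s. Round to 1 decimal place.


Step 1: Mass ratio m0/mf = 208073 / 105054 = 1.980629
Step 2: ln(1.980629) = 0.683414
Step 3: delta-v = 2021 * 0.683414 = 1381.2 m/s

1381.2


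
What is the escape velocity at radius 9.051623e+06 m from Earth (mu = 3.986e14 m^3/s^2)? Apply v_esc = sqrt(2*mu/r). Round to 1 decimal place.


Step 1: 2*mu/r = 2 * 3.986e14 / 9.051623e+06 = 88072603.1122
Step 2: v_esc = sqrt(88072603.1122) = 9384.7 m/s

9384.7


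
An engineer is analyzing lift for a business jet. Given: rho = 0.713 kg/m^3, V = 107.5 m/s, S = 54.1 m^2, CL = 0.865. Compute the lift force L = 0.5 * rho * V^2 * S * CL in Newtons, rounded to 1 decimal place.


Step 1: Calculate dynamic pressure q = 0.5 * 0.713 * 107.5^2 = 0.5 * 0.713 * 11556.25 = 4119.8031 Pa
Step 2: Multiply by wing area and lift coefficient: L = 4119.8031 * 54.1 * 0.865
Step 3: L = 222881.3491 * 0.865 = 192792.4 N

192792.4


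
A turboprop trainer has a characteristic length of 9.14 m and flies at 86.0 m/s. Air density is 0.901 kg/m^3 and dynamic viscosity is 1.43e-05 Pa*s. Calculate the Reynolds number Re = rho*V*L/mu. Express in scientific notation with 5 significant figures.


Step 1: Numerator = rho * V * L = 0.901 * 86.0 * 9.14 = 708.22204
Step 2: Re = 708.22204 / 1.43e-05
Step 3: Re = 4.9526e+07

4.9526e+07


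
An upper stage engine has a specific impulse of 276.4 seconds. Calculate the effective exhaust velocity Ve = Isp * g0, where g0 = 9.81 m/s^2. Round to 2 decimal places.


Step 1: Ve = Isp * g0 = 276.4 * 9.81
Step 2: Ve = 2711.48 m/s

2711.48


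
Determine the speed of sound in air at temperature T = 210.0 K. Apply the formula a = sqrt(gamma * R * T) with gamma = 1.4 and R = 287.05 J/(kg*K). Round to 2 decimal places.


Step 1: gamma * R * T = 1.4 * 287.05 * 210.0 = 84392.7
Step 2: a = sqrt(84392.7) = 290.50 m/s

290.50


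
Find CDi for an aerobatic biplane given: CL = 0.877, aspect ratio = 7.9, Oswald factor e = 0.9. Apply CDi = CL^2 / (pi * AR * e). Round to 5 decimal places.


Step 1: CL^2 = 0.877^2 = 0.769129
Step 2: pi * AR * e = 3.14159 * 7.9 * 0.9 = 22.336724
Step 3: CDi = 0.769129 / 22.336724 = 0.03443

0.03443


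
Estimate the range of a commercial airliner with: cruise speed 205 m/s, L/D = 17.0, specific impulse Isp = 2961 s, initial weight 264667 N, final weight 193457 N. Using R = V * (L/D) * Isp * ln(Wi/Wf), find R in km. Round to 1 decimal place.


Step 1: Coefficient = V * (L/D) * Isp = 205 * 17.0 * 2961 = 10319085.0 m
Step 2: Wi/Wf = 264667 / 193457 = 1.368092
Step 3: ln(1.368092) = 0.313417
Step 4: R = 10319085.0 * 0.313417 = 3234178.4 m = 3234.2 km

3234.2


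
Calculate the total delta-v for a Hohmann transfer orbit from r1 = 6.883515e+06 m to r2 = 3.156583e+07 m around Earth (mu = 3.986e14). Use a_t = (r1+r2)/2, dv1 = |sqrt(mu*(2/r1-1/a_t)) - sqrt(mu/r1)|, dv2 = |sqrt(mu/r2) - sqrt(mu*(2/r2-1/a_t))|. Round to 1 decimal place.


Step 1: Transfer semi-major axis a_t = (6.883515e+06 + 3.156583e+07) / 2 = 1.922467e+07 m
Step 2: v1 (circular at r1) = sqrt(mu/r1) = 7609.63 m/s
Step 3: v_t1 = sqrt(mu*(2/r1 - 1/a_t)) = 9750.85 m/s
Step 4: dv1 = |9750.85 - 7609.63| = 2141.22 m/s
Step 5: v2 (circular at r2) = 3553.53 m/s, v_t2 = 2126.35 m/s
Step 6: dv2 = |3553.53 - 2126.35| = 1427.18 m/s
Step 7: Total delta-v = 2141.22 + 1427.18 = 3568.4 m/s

3568.4


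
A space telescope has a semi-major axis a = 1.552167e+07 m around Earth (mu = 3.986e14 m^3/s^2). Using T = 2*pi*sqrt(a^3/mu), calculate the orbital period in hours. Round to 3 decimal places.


Step 1: a^3 / mu = 3.739515e+21 / 3.986e14 = 9.381624e+06
Step 2: sqrt(9.381624e+06) = 3062.9438 s
Step 3: T = 2*pi * 3062.9438 = 19245.04 s
Step 4: T in hours = 19245.04 / 3600 = 5.346 hours

5.346


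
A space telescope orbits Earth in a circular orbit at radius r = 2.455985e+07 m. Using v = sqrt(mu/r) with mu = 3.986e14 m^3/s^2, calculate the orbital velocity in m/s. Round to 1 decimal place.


Step 1: mu / r = 3.986e14 / 2.455985e+07 = 16229740.8168
Step 2: v = sqrt(16229740.8168) = 4028.6 m/s

4028.6


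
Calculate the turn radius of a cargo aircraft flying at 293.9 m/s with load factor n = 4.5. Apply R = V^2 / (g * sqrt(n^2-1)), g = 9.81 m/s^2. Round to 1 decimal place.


Step 1: V^2 = 293.9^2 = 86377.21
Step 2: n^2 - 1 = 4.5^2 - 1 = 19.25
Step 3: sqrt(19.25) = 4.387482
Step 4: R = 86377.21 / (9.81 * 4.387482) = 2006.8 m

2006.8


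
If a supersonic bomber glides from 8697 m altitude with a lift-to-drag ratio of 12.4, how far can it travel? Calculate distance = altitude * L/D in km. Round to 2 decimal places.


Step 1: Glide distance = altitude * L/D = 8697 * 12.4 = 107842.8 m
Step 2: Convert to km: 107842.8 / 1000 = 107.84 km

107.84


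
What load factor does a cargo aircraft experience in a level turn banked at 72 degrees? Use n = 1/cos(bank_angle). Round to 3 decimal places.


Step 1: Convert 72 degrees to radians = 1.256637
Step 2: cos(72 deg) = 0.309017
Step 3: n = 1 / 0.309017 = 3.236

3.236


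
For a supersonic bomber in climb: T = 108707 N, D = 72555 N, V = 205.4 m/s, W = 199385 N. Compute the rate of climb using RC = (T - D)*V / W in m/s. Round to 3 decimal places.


Step 1: Excess thrust = T - D = 108707 - 72555 = 36152 N
Step 2: Excess power = 36152 * 205.4 = 7425620.8 W
Step 3: RC = 7425620.8 / 199385 = 37.243 m/s

37.243


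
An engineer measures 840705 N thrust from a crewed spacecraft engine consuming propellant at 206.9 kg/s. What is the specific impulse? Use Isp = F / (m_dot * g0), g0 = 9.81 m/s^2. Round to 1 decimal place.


Step 1: m_dot * g0 = 206.9 * 9.81 = 2029.69
Step 2: Isp = 840705 / 2029.69 = 414.2 s

414.2


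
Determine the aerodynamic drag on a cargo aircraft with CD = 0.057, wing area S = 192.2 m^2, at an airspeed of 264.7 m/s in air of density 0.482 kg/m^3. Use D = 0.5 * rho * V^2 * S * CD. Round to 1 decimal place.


Step 1: Dynamic pressure q = 0.5 * 0.482 * 264.7^2 = 16885.9277 Pa
Step 2: Drag D = q * S * CD = 16885.9277 * 192.2 * 0.057
Step 3: D = 184992.1 N

184992.1


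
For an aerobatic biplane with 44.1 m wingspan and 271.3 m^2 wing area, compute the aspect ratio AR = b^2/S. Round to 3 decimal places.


Step 1: b^2 = 44.1^2 = 1944.81
Step 2: AR = 1944.81 / 271.3 = 7.168

7.168


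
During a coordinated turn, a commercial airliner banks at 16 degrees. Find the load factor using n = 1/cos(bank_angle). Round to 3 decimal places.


Step 1: Convert 16 degrees to radians = 0.279253
Step 2: cos(16 deg) = 0.961262
Step 3: n = 1 / 0.961262 = 1.040

1.040


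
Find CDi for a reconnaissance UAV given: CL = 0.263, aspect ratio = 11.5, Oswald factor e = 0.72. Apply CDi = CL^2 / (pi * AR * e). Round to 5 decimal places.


Step 1: CL^2 = 0.263^2 = 0.069169
Step 2: pi * AR * e = 3.14159 * 11.5 * 0.72 = 26.012387
Step 3: CDi = 0.069169 / 26.012387 = 0.00266

0.00266


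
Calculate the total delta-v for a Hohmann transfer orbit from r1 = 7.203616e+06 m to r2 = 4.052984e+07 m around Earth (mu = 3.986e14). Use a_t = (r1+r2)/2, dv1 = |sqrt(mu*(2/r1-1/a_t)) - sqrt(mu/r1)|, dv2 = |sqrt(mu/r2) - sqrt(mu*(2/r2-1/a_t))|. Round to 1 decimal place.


Step 1: Transfer semi-major axis a_t = (7.203616e+06 + 4.052984e+07) / 2 = 2.386673e+07 m
Step 2: v1 (circular at r1) = sqrt(mu/r1) = 7438.64 m/s
Step 3: v_t1 = sqrt(mu*(2/r1 - 1/a_t)) = 9693.58 m/s
Step 4: dv1 = |9693.58 - 7438.64| = 2254.95 m/s
Step 5: v2 (circular at r2) = 3136.04 m/s, v_t2 = 1722.9 m/s
Step 6: dv2 = |3136.04 - 1722.9| = 1413.14 m/s
Step 7: Total delta-v = 2254.95 + 1413.14 = 3668.1 m/s

3668.1


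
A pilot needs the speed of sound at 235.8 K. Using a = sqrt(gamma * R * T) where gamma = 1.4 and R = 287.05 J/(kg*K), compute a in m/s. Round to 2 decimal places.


Step 1: gamma * R * T = 1.4 * 287.05 * 235.8 = 94760.946
Step 2: a = sqrt(94760.946) = 307.83 m/s

307.83


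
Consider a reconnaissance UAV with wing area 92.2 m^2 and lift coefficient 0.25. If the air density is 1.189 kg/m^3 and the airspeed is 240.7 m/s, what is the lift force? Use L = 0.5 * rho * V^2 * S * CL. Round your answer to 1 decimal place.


Step 1: Calculate dynamic pressure q = 0.5 * 1.189 * 240.7^2 = 0.5 * 1.189 * 57936.49 = 34443.2433 Pa
Step 2: Multiply by wing area and lift coefficient: L = 34443.2433 * 92.2 * 0.25
Step 3: L = 3175667.0327 * 0.25 = 793916.8 N

793916.8


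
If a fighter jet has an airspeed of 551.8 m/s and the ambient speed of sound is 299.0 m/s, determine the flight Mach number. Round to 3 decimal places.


Step 1: M = V / a = 551.8 / 299.0
Step 2: M = 1.845

1.845


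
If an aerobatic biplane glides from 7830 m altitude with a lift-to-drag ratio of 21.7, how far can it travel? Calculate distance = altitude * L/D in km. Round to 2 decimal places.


Step 1: Glide distance = altitude * L/D = 7830 * 21.7 = 169911.0 m
Step 2: Convert to km: 169911.0 / 1000 = 169.91 km

169.91


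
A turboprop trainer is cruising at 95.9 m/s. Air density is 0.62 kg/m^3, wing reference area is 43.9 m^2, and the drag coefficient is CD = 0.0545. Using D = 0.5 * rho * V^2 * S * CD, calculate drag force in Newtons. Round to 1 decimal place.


Step 1: Dynamic pressure q = 0.5 * 0.62 * 95.9^2 = 2851.0111 Pa
Step 2: Drag D = q * S * CD = 2851.0111 * 43.9 * 0.0545
Step 3: D = 6821.2 N

6821.2


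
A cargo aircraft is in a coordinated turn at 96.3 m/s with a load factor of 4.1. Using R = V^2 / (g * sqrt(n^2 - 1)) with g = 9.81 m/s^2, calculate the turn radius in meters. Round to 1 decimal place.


Step 1: V^2 = 96.3^2 = 9273.69
Step 2: n^2 - 1 = 4.1^2 - 1 = 15.81
Step 3: sqrt(15.81) = 3.976179
Step 4: R = 9273.69 / (9.81 * 3.976179) = 237.7 m

237.7


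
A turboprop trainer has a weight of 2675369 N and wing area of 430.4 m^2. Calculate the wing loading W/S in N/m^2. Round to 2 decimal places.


Step 1: Wing loading = W / S = 2675369 / 430.4
Step 2: Wing loading = 6216.01 N/m^2

6216.01


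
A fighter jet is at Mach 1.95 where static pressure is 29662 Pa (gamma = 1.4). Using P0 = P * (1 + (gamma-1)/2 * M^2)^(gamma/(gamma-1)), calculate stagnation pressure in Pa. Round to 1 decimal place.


Step 1: (gamma-1)/2 * M^2 = 0.2 * 3.8025 = 0.7605
Step 2: 1 + 0.7605 = 1.7605
Step 3: Exponent gamma/(gamma-1) = 3.5
Step 4: P0 = 29662 * 1.7605^3.5 = 214746.7 Pa

214746.7


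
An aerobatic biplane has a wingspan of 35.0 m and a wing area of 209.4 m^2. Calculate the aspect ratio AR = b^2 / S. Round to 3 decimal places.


Step 1: b^2 = 35.0^2 = 1225.0
Step 2: AR = 1225.0 / 209.4 = 5.850

5.850


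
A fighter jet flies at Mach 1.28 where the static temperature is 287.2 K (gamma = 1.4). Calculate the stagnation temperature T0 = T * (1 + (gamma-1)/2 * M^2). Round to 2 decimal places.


Step 1: (gamma-1)/2 = 0.2
Step 2: M^2 = 1.6384
Step 3: 1 + 0.2 * 1.6384 = 1.32768
Step 4: T0 = 287.2 * 1.32768 = 381.31 K

381.31


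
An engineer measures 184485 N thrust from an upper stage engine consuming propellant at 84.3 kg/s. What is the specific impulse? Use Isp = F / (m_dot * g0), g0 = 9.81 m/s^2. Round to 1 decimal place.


Step 1: m_dot * g0 = 84.3 * 9.81 = 826.98
Step 2: Isp = 184485 / 826.98 = 223.1 s

223.1


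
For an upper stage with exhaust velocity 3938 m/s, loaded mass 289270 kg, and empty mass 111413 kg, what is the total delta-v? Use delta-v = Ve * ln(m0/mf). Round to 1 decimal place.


Step 1: Mass ratio m0/mf = 289270 / 111413 = 2.596376
Step 2: ln(2.596376) = 0.954116
Step 3: delta-v = 3938 * 0.954116 = 3757.3 m/s

3757.3


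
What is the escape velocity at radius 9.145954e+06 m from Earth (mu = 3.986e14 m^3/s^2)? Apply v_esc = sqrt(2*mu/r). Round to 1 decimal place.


Step 1: 2*mu/r = 2 * 3.986e14 / 9.145954e+06 = 87164225.8424
Step 2: v_esc = sqrt(87164225.8424) = 9336.2 m/s

9336.2


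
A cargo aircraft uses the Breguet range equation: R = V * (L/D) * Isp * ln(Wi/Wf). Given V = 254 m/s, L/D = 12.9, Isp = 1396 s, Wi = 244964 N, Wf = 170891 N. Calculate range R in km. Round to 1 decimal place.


Step 1: Coefficient = V * (L/D) * Isp = 254 * 12.9 * 1396 = 4574133.6 m
Step 2: Wi/Wf = 244964 / 170891 = 1.433452
Step 3: ln(1.433452) = 0.360085
Step 4: R = 4574133.6 * 0.360085 = 1647078.4 m = 1647.1 km

1647.1


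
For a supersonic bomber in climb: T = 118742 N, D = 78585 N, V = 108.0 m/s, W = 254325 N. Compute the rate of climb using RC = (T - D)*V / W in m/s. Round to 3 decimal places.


Step 1: Excess thrust = T - D = 118742 - 78585 = 40157 N
Step 2: Excess power = 40157 * 108.0 = 4336956.0 W
Step 3: RC = 4336956.0 / 254325 = 17.053 m/s

17.053


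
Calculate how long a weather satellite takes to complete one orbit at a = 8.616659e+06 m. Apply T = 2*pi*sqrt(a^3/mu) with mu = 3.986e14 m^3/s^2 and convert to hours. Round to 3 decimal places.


Step 1: a^3 / mu = 6.397595e+20 / 3.986e14 = 1.605016e+06
Step 2: sqrt(1.605016e+06) = 1266.8923 s
Step 3: T = 2*pi * 1266.8923 = 7960.12 s
Step 4: T in hours = 7960.12 / 3600 = 2.211 hours

2.211


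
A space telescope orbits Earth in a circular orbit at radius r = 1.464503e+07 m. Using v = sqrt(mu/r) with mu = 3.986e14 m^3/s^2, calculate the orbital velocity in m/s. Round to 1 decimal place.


Step 1: mu / r = 3.986e14 / 1.464503e+07 = 27217424.6144
Step 2: v = sqrt(27217424.6144) = 5217.0 m/s

5217.0


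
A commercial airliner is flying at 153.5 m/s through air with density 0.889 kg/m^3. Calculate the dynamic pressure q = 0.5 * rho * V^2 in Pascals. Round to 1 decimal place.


Step 1: V^2 = 153.5^2 = 23562.25
Step 2: q = 0.5 * 0.889 * 23562.25
Step 3: q = 10473.4 Pa

10473.4


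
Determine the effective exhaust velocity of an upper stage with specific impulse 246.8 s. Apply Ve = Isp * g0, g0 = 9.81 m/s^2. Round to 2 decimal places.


Step 1: Ve = Isp * g0 = 246.8 * 9.81
Step 2: Ve = 2421.11 m/s

2421.11


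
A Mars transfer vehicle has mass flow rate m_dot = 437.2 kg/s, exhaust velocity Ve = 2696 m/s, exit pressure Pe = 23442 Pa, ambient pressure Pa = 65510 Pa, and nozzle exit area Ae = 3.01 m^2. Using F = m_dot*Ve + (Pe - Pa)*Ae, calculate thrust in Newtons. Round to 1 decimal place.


Step 1: Momentum thrust = m_dot * Ve = 437.2 * 2696 = 1178691.2 N
Step 2: Pressure thrust = (Pe - Pa) * Ae = (23442 - 65510) * 3.01 = -126624.68 N
Step 3: Total thrust F = 1178691.2 + -126624.68 = 1052066.5 N

1052066.5


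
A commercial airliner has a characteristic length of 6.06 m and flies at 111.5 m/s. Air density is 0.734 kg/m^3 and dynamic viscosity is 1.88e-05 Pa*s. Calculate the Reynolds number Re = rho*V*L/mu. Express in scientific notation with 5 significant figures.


Step 1: Numerator = rho * V * L = 0.734 * 111.5 * 6.06 = 495.95646
Step 2: Re = 495.95646 / 1.88e-05
Step 3: Re = 2.6381e+07

2.6381e+07


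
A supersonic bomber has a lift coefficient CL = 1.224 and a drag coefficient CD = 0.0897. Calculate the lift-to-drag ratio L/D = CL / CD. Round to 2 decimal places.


Step 1: L/D = CL / CD = 1.224 / 0.0897
Step 2: L/D = 13.65

13.65


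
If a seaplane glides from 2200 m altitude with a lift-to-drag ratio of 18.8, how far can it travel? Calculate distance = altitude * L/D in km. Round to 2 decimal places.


Step 1: Glide distance = altitude * L/D = 2200 * 18.8 = 41360.0 m
Step 2: Convert to km: 41360.0 / 1000 = 41.36 km

41.36


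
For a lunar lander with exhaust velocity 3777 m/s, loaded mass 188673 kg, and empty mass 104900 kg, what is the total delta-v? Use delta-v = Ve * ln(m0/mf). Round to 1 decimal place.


Step 1: Mass ratio m0/mf = 188673 / 104900 = 1.798599
Step 2: ln(1.798599) = 0.587008
Step 3: delta-v = 3777 * 0.587008 = 2217.1 m/s

2217.1


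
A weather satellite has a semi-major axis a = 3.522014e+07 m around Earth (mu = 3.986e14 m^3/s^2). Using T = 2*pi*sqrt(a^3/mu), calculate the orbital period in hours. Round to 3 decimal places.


Step 1: a^3 / mu = 4.368911e+22 / 3.986e14 = 1.096064e+08
Step 2: sqrt(1.096064e+08) = 10469.3078 s
Step 3: T = 2*pi * 10469.3078 = 65780.6 s
Step 4: T in hours = 65780.6 / 3600 = 18.272 hours

18.272


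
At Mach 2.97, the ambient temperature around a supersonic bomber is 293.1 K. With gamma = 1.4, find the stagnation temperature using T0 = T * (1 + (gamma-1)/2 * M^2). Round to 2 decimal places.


Step 1: (gamma-1)/2 = 0.2
Step 2: M^2 = 8.8209
Step 3: 1 + 0.2 * 8.8209 = 2.76418
Step 4: T0 = 293.1 * 2.76418 = 810.18 K

810.18


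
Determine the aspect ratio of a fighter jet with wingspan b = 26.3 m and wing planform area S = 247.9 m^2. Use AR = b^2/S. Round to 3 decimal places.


Step 1: b^2 = 26.3^2 = 691.69
Step 2: AR = 691.69 / 247.9 = 2.790

2.790


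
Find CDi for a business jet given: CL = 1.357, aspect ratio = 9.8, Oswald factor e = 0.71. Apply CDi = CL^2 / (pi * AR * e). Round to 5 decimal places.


Step 1: CL^2 = 1.357^2 = 1.841449
Step 2: pi * AR * e = 3.14159 * 9.8 * 0.71 = 21.859202
Step 3: CDi = 1.841449 / 21.859202 = 0.08424

0.08424


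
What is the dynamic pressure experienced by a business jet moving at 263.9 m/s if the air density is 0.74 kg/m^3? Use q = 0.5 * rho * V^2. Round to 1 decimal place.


Step 1: V^2 = 263.9^2 = 69643.21
Step 2: q = 0.5 * 0.74 * 69643.21
Step 3: q = 25768.0 Pa

25768.0


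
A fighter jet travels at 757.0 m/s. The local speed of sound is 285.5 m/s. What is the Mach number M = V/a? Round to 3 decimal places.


Step 1: M = V / a = 757.0 / 285.5
Step 2: M = 2.651

2.651


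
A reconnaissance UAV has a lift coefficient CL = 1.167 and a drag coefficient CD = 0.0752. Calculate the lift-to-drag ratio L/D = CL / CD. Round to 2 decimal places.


Step 1: L/D = CL / CD = 1.167 / 0.0752
Step 2: L/D = 15.52

15.52


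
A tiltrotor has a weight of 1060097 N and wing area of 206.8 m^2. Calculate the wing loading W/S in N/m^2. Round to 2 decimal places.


Step 1: Wing loading = W / S = 1060097 / 206.8
Step 2: Wing loading = 5126.19 N/m^2

5126.19


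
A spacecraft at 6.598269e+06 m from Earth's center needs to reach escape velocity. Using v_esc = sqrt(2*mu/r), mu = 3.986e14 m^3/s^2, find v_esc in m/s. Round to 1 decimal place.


Step 1: 2*mu/r = 2 * 3.986e14 / 6.598269e+06 = 120819566.4651
Step 2: v_esc = sqrt(120819566.4651) = 10991.8 m/s

10991.8


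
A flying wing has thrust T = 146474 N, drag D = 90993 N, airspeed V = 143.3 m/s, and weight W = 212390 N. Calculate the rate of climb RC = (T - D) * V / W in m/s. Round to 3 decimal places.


Step 1: Excess thrust = T - D = 146474 - 90993 = 55481 N
Step 2: Excess power = 55481 * 143.3 = 7950427.3 W
Step 3: RC = 7950427.3 / 212390 = 37.433 m/s

37.433


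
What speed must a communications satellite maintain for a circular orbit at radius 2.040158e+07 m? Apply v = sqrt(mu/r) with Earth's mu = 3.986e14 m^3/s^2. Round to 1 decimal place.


Step 1: mu / r = 3.986e14 / 2.040158e+07 = 19537702.4721
Step 2: v = sqrt(19537702.4721) = 4420.1 m/s

4420.1


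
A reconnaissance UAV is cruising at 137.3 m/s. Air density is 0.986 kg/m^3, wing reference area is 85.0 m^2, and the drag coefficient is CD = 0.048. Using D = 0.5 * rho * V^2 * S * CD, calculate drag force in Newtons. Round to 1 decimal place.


Step 1: Dynamic pressure q = 0.5 * 0.986 * 137.3^2 = 9293.686 Pa
Step 2: Drag D = q * S * CD = 9293.686 * 85.0 * 0.048
Step 3: D = 37918.2 N

37918.2


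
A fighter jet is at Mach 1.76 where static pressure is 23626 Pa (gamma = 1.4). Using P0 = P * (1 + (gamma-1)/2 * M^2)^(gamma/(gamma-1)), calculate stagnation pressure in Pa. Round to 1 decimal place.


Step 1: (gamma-1)/2 * M^2 = 0.2 * 3.0976 = 0.61952
Step 2: 1 + 0.61952 = 1.61952
Step 3: Exponent gamma/(gamma-1) = 3.5
Step 4: P0 = 23626 * 1.61952^3.5 = 127715.1 Pa

127715.1


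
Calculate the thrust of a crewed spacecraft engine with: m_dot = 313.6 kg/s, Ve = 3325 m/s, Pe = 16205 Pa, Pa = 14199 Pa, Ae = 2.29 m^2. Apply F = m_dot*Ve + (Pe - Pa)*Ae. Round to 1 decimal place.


Step 1: Momentum thrust = m_dot * Ve = 313.6 * 3325 = 1042720.0 N
Step 2: Pressure thrust = (Pe - Pa) * Ae = (16205 - 14199) * 2.29 = 4593.74 N
Step 3: Total thrust F = 1042720.0 + 4593.74 = 1047313.7 N

1047313.7


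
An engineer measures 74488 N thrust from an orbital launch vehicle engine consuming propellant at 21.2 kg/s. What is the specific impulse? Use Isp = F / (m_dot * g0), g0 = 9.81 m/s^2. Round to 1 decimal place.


Step 1: m_dot * g0 = 21.2 * 9.81 = 207.97
Step 2: Isp = 74488 / 207.97 = 358.2 s

358.2


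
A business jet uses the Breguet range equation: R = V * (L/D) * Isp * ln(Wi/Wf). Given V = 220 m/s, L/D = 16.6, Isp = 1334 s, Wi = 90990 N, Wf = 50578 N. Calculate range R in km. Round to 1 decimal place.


Step 1: Coefficient = V * (L/D) * Isp = 220 * 16.6 * 1334 = 4871768.0 m
Step 2: Wi/Wf = 90990 / 50578 = 1.799004
Step 3: ln(1.799004) = 0.587233
Step 4: R = 4871768.0 * 0.587233 = 2860862.5 m = 2860.9 km

2860.9


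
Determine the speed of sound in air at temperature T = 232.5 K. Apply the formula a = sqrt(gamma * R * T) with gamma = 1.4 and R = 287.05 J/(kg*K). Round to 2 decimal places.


Step 1: gamma * R * T = 1.4 * 287.05 * 232.5 = 93434.775
Step 2: a = sqrt(93434.775) = 305.67 m/s

305.67


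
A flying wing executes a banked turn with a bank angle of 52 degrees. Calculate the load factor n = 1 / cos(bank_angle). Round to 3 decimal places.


Step 1: Convert 52 degrees to radians = 0.907571
Step 2: cos(52 deg) = 0.615661
Step 3: n = 1 / 0.615661 = 1.624

1.624


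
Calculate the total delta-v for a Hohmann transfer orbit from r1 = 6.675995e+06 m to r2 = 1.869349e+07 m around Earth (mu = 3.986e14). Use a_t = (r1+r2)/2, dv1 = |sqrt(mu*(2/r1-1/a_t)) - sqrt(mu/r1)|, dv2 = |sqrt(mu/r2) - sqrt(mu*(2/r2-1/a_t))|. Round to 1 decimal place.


Step 1: Transfer semi-major axis a_t = (6.675995e+06 + 1.869349e+07) / 2 = 1.268474e+07 m
Step 2: v1 (circular at r1) = sqrt(mu/r1) = 7727.0 m/s
Step 3: v_t1 = sqrt(mu*(2/r1 - 1/a_t)) = 9380.26 m/s
Step 4: dv1 = |9380.26 - 7727.0| = 1653.27 m/s
Step 5: v2 (circular at r2) = 4617.68 m/s, v_t2 = 3349.97 m/s
Step 6: dv2 = |4617.68 - 3349.97| = 1267.71 m/s
Step 7: Total delta-v = 1653.27 + 1267.71 = 2921.0 m/s

2921.0


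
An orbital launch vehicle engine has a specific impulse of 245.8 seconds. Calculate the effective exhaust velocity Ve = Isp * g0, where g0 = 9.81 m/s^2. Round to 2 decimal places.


Step 1: Ve = Isp * g0 = 245.8 * 9.81
Step 2: Ve = 2411.30 m/s

2411.30


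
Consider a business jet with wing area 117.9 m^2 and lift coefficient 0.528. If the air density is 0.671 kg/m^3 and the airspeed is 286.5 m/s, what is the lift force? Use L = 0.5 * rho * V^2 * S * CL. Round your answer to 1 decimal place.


Step 1: Calculate dynamic pressure q = 0.5 * 0.671 * 286.5^2 = 0.5 * 0.671 * 82082.25 = 27538.5949 Pa
Step 2: Multiply by wing area and lift coefficient: L = 27538.5949 * 117.9 * 0.528
Step 3: L = 3246800.3358 * 0.528 = 1714310.6 N

1714310.6


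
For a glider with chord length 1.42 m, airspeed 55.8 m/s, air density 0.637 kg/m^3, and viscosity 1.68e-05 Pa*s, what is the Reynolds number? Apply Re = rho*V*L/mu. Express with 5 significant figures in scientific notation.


Step 1: Numerator = rho * V * L = 0.637 * 55.8 * 1.42 = 50.473332
Step 2: Re = 50.473332 / 1.68e-05
Step 3: Re = 3.0044e+06

3.0044e+06


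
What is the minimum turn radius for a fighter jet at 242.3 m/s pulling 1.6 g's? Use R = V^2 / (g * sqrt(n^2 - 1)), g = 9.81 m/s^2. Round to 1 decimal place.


Step 1: V^2 = 242.3^2 = 58709.29
Step 2: n^2 - 1 = 1.6^2 - 1 = 1.56
Step 3: sqrt(1.56) = 1.249
Step 4: R = 58709.29 / (9.81 * 1.249) = 4791.5 m

4791.5


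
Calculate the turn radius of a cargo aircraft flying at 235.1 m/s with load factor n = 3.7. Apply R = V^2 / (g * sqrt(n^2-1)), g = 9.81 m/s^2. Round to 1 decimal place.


Step 1: V^2 = 235.1^2 = 55272.01
Step 2: n^2 - 1 = 3.7^2 - 1 = 12.69
Step 3: sqrt(12.69) = 3.562303
Step 4: R = 55272.01 / (9.81 * 3.562303) = 1581.6 m

1581.6


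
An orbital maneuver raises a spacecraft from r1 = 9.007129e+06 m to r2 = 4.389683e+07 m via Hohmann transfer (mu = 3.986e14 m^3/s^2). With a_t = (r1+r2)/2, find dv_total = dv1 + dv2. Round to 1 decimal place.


Step 1: Transfer semi-major axis a_t = (9.007129e+06 + 4.389683e+07) / 2 = 2.645198e+07 m
Step 2: v1 (circular at r1) = sqrt(mu/r1) = 6652.36 m/s
Step 3: v_t1 = sqrt(mu*(2/r1 - 1/a_t)) = 8569.65 m/s
Step 4: dv1 = |8569.65 - 6652.36| = 1917.29 m/s
Step 5: v2 (circular at r2) = 3013.37 m/s, v_t2 = 1758.39 m/s
Step 6: dv2 = |3013.37 - 1758.39| = 1254.97 m/s
Step 7: Total delta-v = 1917.29 + 1254.97 = 3172.3 m/s

3172.3
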